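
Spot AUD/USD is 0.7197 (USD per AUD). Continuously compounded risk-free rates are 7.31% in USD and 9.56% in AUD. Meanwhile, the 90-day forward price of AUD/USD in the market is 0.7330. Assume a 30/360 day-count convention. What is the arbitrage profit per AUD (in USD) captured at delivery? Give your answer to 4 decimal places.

0.0173 per AUD (in USD)

Fair forward: F* = S·e^(carry·T), with carry = (r_USD − r_AUD) = 0.0731 − 0.0956 = -0.0225
F* = 0.7197 · e^(-0.0225 × 90/360) = 0.7197 · e^-0.005625 = 0.7197 × 0.994391 = 0.7157
Market 0.7330 > fair 0.7157: forward overpriced → cash-and-carry (buy spot, short the forward).
At maturity, profit = |F_mkt − F*| = |0.7330 − 0.7157| = 0.0173 per AUD (in USD)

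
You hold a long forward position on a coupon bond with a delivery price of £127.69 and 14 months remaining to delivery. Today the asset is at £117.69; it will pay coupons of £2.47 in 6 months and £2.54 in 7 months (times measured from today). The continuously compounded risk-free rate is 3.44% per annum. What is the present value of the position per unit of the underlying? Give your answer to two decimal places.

-£9.89

PV(remaining coupons) I = 2.47·e^(−0.0344·6/12) + 2.54·e^(−0.0344·7/12) = 4.9174
Current forward F = (S − I)·e^(rT) = (117.69 − 4.9174)·e^(0.0344·14/12) = 112.7726 × 1.040950 = 117.3906
Value (long) = (F − K)·e^(−rT) = (117.3906 − 127.69) × 0.960661 = -9.8942
Value = -£9.89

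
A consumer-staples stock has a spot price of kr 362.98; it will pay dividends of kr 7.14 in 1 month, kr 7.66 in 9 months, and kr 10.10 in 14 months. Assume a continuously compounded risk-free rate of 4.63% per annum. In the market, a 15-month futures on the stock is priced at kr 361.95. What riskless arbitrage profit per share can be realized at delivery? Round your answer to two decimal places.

PV(dividends) I = 7.14·e^(−0.0463·1/12) + 7.66·e^(−0.0463·9/12) + 10.10·e^(−0.0463·14/12) = 24.0800
Fair futures F* = (S − I)·e^(rT) = (362.98 − 24.0800)·e^0.057875 = 338.9000 × 1.059583 = 359.0927
Market kr 361.95 > fair 359.0927: forward overpriced → cash-and-carry (borrow at r, buy the stock and collect the dividends, short the forward).
Profit at T = |F_mkt − F*| = |361.95 − 359.0927| = kr 2.86 per share

kr 2.86 per share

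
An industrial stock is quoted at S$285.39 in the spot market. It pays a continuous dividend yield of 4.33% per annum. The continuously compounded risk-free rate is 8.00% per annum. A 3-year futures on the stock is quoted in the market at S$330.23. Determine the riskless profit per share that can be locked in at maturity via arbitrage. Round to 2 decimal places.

Fair futures: F* = S·e^(carry·T), with carry = (r − q) = 0.0800 − 0.0433 = 0.0367
F* = 285.39 · e^(0.0367 × 3) = 285.39 · e^0.110100 = 285.39 × 1.116390 = S$318.6065
Market S$330.23 > fair S$318.6065: forward overpriced → cash-and-carry (buy spot, short the forward).
At maturity, profit = |F_mkt − F*| = |330.23 − 318.6065| = S$11.62 per share

S$11.62 per share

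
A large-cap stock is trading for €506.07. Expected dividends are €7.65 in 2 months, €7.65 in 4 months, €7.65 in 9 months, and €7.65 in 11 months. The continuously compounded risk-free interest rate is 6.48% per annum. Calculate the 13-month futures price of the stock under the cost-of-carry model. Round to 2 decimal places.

€511.17

PV(dividends) I = 7.65·e^(−0.0648·2/12) + 7.65·e^(−0.0648·4/12) + 7.65·e^(−0.0648·9/12) + 7.65·e^(−0.0648·11/12)
I = 7.5678 + 7.4865 + 7.2871 + 7.2088 = 29.5502
F = (S − I)·e^(rT) = (506.07 − 29.5502) · e^(0.0648·13/12)
= 476.5198 · e^0.070200 = 476.5198 × 1.072723 = €511.17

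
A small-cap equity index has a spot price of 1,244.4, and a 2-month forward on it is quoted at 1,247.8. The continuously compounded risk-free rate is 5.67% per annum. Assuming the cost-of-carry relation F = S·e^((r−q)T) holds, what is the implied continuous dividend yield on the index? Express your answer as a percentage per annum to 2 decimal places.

4.03%

From F = S·e^((r−q)T): (r − q) = ln(F/S)/T
ln(1247.8/1244.4) = ln(1.002732) = 0.002728
(r − q) = 0.002728 / (2/12) = 0.016368
q = r − ln(F/S)/T = 0.0567 − 0.016368 = 0.040332
q = 4.03%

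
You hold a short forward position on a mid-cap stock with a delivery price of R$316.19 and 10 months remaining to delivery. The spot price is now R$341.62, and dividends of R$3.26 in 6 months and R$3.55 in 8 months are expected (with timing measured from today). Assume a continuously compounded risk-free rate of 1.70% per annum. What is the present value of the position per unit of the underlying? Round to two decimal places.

-R$23.14

PV(remaining dividends) I = 3.26·e^(−0.0170·6/12) + 3.55·e^(−0.0170·8/12) = 6.7424
Current forward F = (S − I)·e^(rT) = (341.62 − 6.7424)·e^(0.0170·10/12) = 334.8776 × 1.014267 = 339.6553
Value (long) = (F − K)·e^(−rT) = (339.6553 − 316.19) × 0.985933 = 23.1352
Short position value = −(long value) = -R$23.14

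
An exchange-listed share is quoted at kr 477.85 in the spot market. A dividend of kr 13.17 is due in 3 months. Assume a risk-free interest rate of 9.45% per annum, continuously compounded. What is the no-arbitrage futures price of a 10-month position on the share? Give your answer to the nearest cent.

PV(dividends) I = 13.17·e^(−0.0945·3/12)
I = 12.8625
F = (S − I)·e^(rT) = (477.85 − 12.8625) · e^(0.0945·10/12)
= 464.9875 · e^0.078750 = 464.9875 × 1.081934 = kr 503.09

kr 503.09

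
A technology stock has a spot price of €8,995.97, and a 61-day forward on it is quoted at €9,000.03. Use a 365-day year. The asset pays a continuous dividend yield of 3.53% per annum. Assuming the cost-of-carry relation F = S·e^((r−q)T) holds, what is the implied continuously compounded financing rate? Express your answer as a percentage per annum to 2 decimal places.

3.80%

From F = S·e^((r−q)T): (r − q) = ln(F/S)/T
ln(9000.03/8995.97) = ln(1.000451) = 0.000451
(r − q) = 0.000451 / (61/365) = 0.002699
r = ln(F/S)/T + q = 0.002699 + 0.0353 = 0.037999
r = 3.80%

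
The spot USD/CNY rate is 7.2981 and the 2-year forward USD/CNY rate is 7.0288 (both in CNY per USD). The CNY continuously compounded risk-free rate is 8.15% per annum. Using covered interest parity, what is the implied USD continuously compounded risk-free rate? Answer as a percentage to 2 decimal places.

F = S·e^((r_CNY − r_USD)T) ⇒ r_USD = r_CNY − ln(F/S)/T
ln(7.0288/7.2981) = -0.037598; /(2) = -0.018799
r_USD = 0.0815 + 0.018799 = 0.100299
r_USD = 10.03%

10.03%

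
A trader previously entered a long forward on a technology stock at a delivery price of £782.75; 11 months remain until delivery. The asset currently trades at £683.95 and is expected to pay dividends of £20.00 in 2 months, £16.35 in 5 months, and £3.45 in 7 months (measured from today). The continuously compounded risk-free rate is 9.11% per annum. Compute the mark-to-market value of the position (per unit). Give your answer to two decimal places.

-£74.80

PV(remaining dividends) I = 20.00·e^(−0.0911·2/12) + 16.35·e^(−0.0911·5/12) + 3.45·e^(−0.0911·7/12) = 38.7111
Current forward F = (S − I)·e^(rT) = (683.95 − 38.7111)·e^(0.0911·11/12) = 645.2389 × 1.087094 = 701.4353
Value (long) = (F − K)·e^(−rT) = (701.4353 − 782.75) × 0.919883 = -74.8000
Value = -£74.80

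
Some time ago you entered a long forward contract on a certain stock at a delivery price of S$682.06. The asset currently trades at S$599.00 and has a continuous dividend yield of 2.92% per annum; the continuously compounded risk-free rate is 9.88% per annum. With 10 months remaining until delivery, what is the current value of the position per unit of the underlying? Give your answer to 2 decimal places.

-S$43.55

Current fair forward for the remaining 10 months: F = S·e^((r − q)·T), (r − q) = 0.0988 − 0.0292 = 0.0696
F = 599.00 · e^(0.0696 × 10/12) = 599.00 × 1.059715 = 634.7693
Value of long forward = (F − K)·e^(−rT) = (634.7693 − 682.06) · e^(−0.0988·10/12)
= -47.2907 × 0.920965 = -43.55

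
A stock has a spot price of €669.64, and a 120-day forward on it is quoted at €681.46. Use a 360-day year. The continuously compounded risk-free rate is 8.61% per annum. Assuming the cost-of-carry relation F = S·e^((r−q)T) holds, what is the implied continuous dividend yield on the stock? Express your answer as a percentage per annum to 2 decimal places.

3.36%

From F = S·e^((r−q)T): (r − q) = ln(F/S)/T
ln(681.46/669.64) = ln(1.017651) = 0.017497
(r − q) = 0.017497 / (120/360) = 0.052491
q = r − ln(F/S)/T = 0.0861 − 0.052491 = 0.033609
q = 3.36%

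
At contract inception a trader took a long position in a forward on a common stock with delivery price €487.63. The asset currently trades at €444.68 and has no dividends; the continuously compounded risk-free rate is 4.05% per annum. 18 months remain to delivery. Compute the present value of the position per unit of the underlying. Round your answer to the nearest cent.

-€14.21

Current fair forward for the remaining 18 months: F = S·e^(r·T), r = 0.0405
F = 444.68 · e^(0.0405 × 18/12) = 444.68 × 1.062633 = 472.5316
Value of long forward = (F − K)·e^(−rT) = (472.5316 − 487.63) · e^(−0.0405·18/12)
= -15.0984 × 0.941058 = -14.21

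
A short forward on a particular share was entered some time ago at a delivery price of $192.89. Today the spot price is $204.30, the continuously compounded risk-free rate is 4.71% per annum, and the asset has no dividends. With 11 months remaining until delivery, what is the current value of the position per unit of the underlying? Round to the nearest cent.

Current fair forward for the remaining 11 months: F = S·e^(r·T), r = 0.0471
F = 204.30 · e^(0.0471 × 11/12) = 204.30 × 1.044121 = 213.3139
Value of long forward = (F − K)·e^(−rT) = (213.3139 − 192.89) · e^(−0.0471·11/12)
= 20.4239 × 0.957744 = 19.56
Short position value = −(long value) = -$19.56

-$19.56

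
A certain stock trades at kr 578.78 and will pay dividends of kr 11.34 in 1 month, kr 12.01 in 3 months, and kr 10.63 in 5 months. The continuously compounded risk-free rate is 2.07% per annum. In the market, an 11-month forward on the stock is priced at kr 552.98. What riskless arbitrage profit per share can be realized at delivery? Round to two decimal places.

PV(dividends) I = 11.34·e^(−0.0207·1/12) + 12.01·e^(−0.0207·3/12) + 10.63·e^(−0.0207·5/12) = 33.8072
Fair forward F* = (S − I)·e^(rT) = (578.78 − 33.8072)·e^0.018975 = 544.9728 × 1.019156 = 555.4123
Market kr 552.98 < fair 555.4123: forward underpriced → reverse cash-and-carry (short the stock, invest proceeds at r, pay the dividends, go long the forward).
Profit at T = |F_mkt − F*| = |552.98 − 555.4123| = kr 2.43 per share

kr 2.43 per share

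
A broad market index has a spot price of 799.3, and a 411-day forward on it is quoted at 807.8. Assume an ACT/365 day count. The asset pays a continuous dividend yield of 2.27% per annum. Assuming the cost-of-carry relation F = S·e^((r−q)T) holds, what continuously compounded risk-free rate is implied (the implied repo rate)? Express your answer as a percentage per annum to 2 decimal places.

3.21%

From F = S·e^((r−q)T): (r − q) = ln(F/S)/T
ln(807.8/799.3) = ln(1.010634) = 0.010578
(r − q) = 0.010578 / (411/365) = 0.009394
r = ln(F/S)/T + q = 0.009394 + 0.0227 = 0.032094
r = 3.21%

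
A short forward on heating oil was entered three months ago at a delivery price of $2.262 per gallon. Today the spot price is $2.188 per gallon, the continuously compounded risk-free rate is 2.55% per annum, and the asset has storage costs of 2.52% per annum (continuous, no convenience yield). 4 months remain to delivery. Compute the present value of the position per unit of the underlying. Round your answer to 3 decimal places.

$0.036 per gallon

Current fair forward for the remaining 4 months: F = S·e^((r + u)·T), (r + u) = 0.0255 + 0.0252 = 0.0507
F = 2.188 · e^(0.0507 × 4/12) = 2.188 × 1.017044 = 2.2253
Value of long forward = (F − K)·e^(−rT) = (2.2253 − 2.262) · e^(−0.0255·4/12)
= -0.0367 × 0.991536 = -0.036
Short position value = −(long value) = $0.036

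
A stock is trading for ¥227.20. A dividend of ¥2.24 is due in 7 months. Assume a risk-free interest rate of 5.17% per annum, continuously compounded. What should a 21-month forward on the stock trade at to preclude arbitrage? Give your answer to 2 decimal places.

¥246.34

PV(dividends) I = 2.24·e^(−0.0517·7/12)
I = 2.1735
F = (S − I)·e^(rT) = (227.20 − 2.1735) · e^(0.0517·21/12)
= 225.0265 · e^0.090475 = 225.0265 × 1.094694 = ¥246.34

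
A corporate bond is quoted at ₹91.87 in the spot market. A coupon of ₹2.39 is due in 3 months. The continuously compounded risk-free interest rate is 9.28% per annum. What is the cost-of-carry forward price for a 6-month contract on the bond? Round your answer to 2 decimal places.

₹93.79

PV(coupons) I = 2.39·e^(−0.0928·3/12)
I = 2.3352
F = (S − I)·e^(rT) = (91.87 − 2.3352) · e^(0.0928·6/12)
= 89.5348 · e^0.046400 = 89.5348 × 1.047493 = ₹93.79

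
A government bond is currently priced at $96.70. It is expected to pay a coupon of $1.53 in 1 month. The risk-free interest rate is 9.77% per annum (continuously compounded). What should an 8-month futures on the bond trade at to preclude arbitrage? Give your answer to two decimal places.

$101.59

PV(coupons) I = 1.53·e^(−0.0977·1/12)
I = 1.5176
F = (S − I)·e^(rT) = (96.70 − 1.5176) · e^(0.0977·8/12)
= 95.1824 · e^0.065133 = 95.1824 × 1.067301 = $101.59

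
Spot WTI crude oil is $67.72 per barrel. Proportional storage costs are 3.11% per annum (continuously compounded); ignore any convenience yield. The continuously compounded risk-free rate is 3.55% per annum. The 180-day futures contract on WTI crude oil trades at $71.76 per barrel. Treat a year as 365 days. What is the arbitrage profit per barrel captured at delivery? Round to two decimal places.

$1.78 per barrel

Fair futures: F* = S·e^(carry·T), with carry = (r + u) = 0.0355 + 0.0311 = 0.0666
F* = 67.72 · e^(0.0666 × 180/365) = 67.72 · e^0.032844 = 67.72 × 1.033389 = $69.9811
Market $71.76 > fair $69.9811: forward overpriced → cash-and-carry (buy spot, short the forward).
At maturity, profit = |F_mkt − F*| = |71.76 − 69.9811| = $1.78 per barrel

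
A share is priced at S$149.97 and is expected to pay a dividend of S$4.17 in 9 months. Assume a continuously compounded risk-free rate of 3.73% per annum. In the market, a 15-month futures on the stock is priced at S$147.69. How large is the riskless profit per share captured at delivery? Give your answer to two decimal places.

S$5.19 per share

PV(dividends) I = 4.17·e^(−0.0373·9/12) = 4.0550
Fair futures F* = (S − I)·e^(rT) = (149.97 − 4.0550)·e^0.046625 = 145.9150 × 1.047729 = 152.8794
Market S$147.69 < fair 152.8794: forward underpriced → reverse cash-and-carry (short the stock, invest proceeds at r, pay the dividends, go long the forward).
Profit at T = |F_mkt − F*| = |147.69 − 152.8794| = S$5.19 per share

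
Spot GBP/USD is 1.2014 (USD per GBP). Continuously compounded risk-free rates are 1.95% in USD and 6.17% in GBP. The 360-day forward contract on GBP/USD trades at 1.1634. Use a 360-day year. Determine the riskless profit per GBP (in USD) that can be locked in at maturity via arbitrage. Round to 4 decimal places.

0.0116 per GBP (in USD)

Fair forward: F* = S·e^(carry·T), with carry = (r_USD − r_GBP) = 0.0195 − 0.0617 = -0.0422
F* = 1.2014 · e^(-0.0422 × 360/360) = 1.2014 · e^-0.042200 = 1.2014 × 0.958678 = 1.1518
Market 1.1634 > fair 1.1518: forward overpriced → cash-and-carry (buy spot, short the forward).
At maturity, profit = |F_mkt − F*| = |1.1634 − 1.1518| = 0.0116 per GBP (in USD)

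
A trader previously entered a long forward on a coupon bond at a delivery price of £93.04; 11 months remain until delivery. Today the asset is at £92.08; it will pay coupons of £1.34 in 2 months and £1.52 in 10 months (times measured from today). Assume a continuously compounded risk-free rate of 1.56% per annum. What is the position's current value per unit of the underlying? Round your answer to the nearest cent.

-£2.48

PV(remaining coupons) I = 1.34·e^(−0.0156·2/12) + 1.52·e^(−0.0156·10/12) = 2.8369
Current forward F = (S − I)·e^(rT) = (92.08 − 2.8369)·e^(0.0156·11/12) = 89.2431 × 1.014403 = 90.5285
Value (long) = (F − K)·e^(−rT) = (90.5285 − 93.04) × 0.985802 = -2.4758
Value = -£2.48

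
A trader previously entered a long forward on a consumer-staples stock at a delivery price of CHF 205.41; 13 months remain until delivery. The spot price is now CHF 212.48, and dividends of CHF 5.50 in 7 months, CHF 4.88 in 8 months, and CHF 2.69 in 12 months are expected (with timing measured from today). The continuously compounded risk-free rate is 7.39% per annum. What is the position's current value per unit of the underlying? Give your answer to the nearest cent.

CHF 10.46

PV(remaining dividends) I = 5.50·e^(−0.0739·7/12) + 4.88·e^(−0.0739·8/12) + 2.69·e^(−0.0739·12/12) = 12.4117
Current forward F = (S − I)·e^(rT) = (212.48 − 12.4117)·e^(0.0739·13/12) = 200.0683 × 1.083350 = 216.7440
Value (long) = (F − K)·e^(−rT) = (216.7440 − 205.41) × 0.923062 = 10.4620
Value = CHF 10.46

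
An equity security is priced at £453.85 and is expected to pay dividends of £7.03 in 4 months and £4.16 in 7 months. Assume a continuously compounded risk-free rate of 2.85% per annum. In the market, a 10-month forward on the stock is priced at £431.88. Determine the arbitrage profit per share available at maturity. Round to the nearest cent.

£21.56 per share

PV(dividends) I = 7.03·e^(−0.0285·4/12) + 4.16·e^(−0.0285·7/12) = 11.0549
Fair forward F* = (S − I)·e^(rT) = (453.85 − 11.0549)·e^0.023750 = 442.7951 × 1.024034 = 453.4372
Market £431.88 < fair 453.4372: forward underpriced → reverse cash-and-carry (short the stock, invest proceeds at r, pay the dividends, go long the forward).
Profit at T = |F_mkt − F*| = |431.88 − 453.4372| = £21.56 per share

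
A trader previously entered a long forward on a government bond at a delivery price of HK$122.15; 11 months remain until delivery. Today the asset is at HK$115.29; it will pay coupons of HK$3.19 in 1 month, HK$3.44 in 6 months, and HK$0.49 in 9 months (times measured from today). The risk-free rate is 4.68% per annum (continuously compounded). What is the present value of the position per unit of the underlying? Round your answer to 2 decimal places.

-HK$8.74

PV(remaining coupons) I = 3.19·e^(−0.0468·1/12) + 3.44·e^(−0.0468·6/12) + 0.49·e^(−0.0468·9/12) = 7.0111
Current forward F = (S − I)·e^(rT) = (115.29 − 7.0111)·e^(0.0468·11/12) = 108.2789 × 1.043834 = 113.0252
Value (long) = (F − K)·e^(−rT) = (113.0252 − 122.15) × 0.958007 = -8.7416
Value = -HK$8.74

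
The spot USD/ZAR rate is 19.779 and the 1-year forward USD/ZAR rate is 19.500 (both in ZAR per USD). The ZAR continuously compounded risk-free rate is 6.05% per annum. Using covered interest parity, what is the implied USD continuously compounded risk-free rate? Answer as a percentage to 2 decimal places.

F = S·e^((r_ZAR − r_USD)T) ⇒ r_USD = r_ZAR − ln(F/S)/T
ln(19.500/19.779) = -0.014206; /(1) = -0.014206
r_USD = 0.0605 + 0.014206 = 0.074706
r_USD = 7.47%

7.47%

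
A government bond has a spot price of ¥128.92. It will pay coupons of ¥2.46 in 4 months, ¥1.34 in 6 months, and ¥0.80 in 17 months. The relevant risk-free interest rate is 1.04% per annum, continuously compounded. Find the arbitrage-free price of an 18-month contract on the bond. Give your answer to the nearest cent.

¥126.30

PV(coupons) I = 2.46·e^(−0.0104·4/12) + 1.34·e^(−0.0104·6/12) + 0.80·e^(−0.0104·17/12)
I = 2.4515 + 1.3331 + 0.7883 = 4.5729
F = (S − I)·e^(rT) = (128.92 − 4.5729) · e^(0.0104·18/12)
= 124.3471 · e^0.015600 = 124.3471 × 1.015722 = ¥126.30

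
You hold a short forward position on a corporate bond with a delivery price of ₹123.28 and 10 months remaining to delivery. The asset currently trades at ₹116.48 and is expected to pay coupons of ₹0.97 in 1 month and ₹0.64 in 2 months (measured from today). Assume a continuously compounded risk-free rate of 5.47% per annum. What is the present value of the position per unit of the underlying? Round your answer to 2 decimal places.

₹2.91

PV(remaining coupons) I = 0.97·e^(−0.0547·1/12) + 0.64·e^(−0.0547·2/12) = 1.5998
Current forward F = (S − I)·e^(rT) = (116.48 − 1.5998)·e^(0.0547·10/12) = 114.8802 × 1.046638 = 120.2380
Value (long) = (F − K)·e^(−rT) = (120.2380 − 123.28) × 0.955440 = -2.9064
Short position value = −(long value) = ₹2.91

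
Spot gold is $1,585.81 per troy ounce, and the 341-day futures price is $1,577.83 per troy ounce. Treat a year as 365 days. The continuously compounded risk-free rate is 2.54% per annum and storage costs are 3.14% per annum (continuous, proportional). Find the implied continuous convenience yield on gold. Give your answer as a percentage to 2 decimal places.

6.22%

F = S·e^((r+u−y)T) ⇒ (r+u−y) = ln(F/S)/T
ln(1577.83/1585.81) = -0.005045; /T ⇒ -0.005400
y = r + u − ln(F/S)/T = 0.0254 + 0.0314 + 0.005400 = 0.062200
y = 6.22%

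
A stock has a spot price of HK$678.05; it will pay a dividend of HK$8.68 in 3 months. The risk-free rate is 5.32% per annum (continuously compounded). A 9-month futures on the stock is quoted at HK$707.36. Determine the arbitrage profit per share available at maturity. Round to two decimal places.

PV(dividends) I = 8.68·e^(−0.0532·3/12) = 8.5653
Fair futures F* = (S − I)·e^(rT) = (678.05 − 8.5653)·e^0.039900 = 669.4847 × 1.040707 = 696.7374
Market HK$707.36 > fair 696.7374: forward overpriced → cash-and-carry (borrow at r, buy the stock and collect the dividends, short the forward).
Profit at T = |F_mkt − F*| = |707.36 − 696.7374| = HK$10.62 per share

HK$10.62 per share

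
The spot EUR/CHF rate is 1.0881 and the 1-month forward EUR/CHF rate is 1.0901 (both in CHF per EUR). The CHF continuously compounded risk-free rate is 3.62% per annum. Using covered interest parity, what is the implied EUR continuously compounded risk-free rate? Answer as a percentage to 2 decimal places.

1.42%

F = S·e^((r_CHF − r_EUR)T) ⇒ r_EUR = r_CHF − ln(F/S)/T
ln(1.0901/1.0881) = 0.001836; /(1/12) = 0.022032
r_EUR = 0.0362 − 0.022032 = 0.014168
r_EUR = 1.42%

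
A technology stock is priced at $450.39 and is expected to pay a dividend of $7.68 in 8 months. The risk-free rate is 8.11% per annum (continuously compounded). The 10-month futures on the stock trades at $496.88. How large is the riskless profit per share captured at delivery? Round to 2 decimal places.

PV(dividends) I = 7.68·e^(−0.0811·8/12) = 7.2758
Fair futures F* = (S − I)·e^(rT) = (450.39 − 7.2758)·e^0.067583 = 443.1142 × 1.069919 = 474.0963
Market $496.88 > fair 474.0963: forward overpriced → cash-and-carry (borrow at r, buy the stock and collect the dividends, short the forward).
Profit at T = |F_mkt − F*| = |496.88 − 474.0963| = $22.78 per share

$22.78 per share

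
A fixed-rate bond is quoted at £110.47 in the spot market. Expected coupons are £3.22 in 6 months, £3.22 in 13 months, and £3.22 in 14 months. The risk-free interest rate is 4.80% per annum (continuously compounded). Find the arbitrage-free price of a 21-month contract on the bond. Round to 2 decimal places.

£110.10

PV(coupons) I = 3.22·e^(−0.0480·6/12) + 3.22·e^(−0.0480·13/12) + 3.22·e^(−0.0480·14/12)
I = 3.1436 + 3.0568 + 3.0446 = 9.2450
F = (S − I)·e^(rT) = (110.47 − 9.2450) · e^(0.0480·21/12)
= 101.2250 · e^0.084000 = 101.2250 × 1.087629 = £110.10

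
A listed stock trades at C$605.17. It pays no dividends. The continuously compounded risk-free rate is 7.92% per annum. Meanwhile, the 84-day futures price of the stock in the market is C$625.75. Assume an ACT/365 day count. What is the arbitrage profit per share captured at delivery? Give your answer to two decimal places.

Fair futures: F* = S·e^(carry·T), with carry = r = 0.0792
F* = 605.17 · e^(0.0792 × 84/365) = 605.17 · e^0.018227 = 605.17 × 1.018394 = C$616.3015
Market C$625.75 > fair C$616.3015: forward overpriced → cash-and-carry (buy spot, short the forward).
At maturity, profit = |F_mkt − F*| = |625.75 − 616.3015| = C$9.45 per share

C$9.45 per share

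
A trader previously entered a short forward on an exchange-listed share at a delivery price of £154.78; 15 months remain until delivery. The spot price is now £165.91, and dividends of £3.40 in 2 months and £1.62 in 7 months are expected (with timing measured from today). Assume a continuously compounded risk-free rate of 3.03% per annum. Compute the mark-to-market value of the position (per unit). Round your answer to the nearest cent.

PV(remaining dividends) I = 3.40·e^(−0.0303·2/12) + 1.62·e^(−0.0303·7/12) = 4.9745
Current forward F = (S − I)·e^(rT) = (165.91 − 4.9745)·e^(0.0303·15/12) = 160.9355 × 1.038601 = 167.1478
Value (long) = (F − K)·e^(−rT) = (167.1478 − 154.78) × 0.962833 = 11.9081
Short position value = −(long value) = -£11.91

-£11.91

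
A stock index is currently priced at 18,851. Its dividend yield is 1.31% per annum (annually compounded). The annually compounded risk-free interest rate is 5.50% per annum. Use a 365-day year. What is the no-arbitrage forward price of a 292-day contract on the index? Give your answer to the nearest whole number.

F = S · (1+r)^T / (1+q)^T
= 18851 × 1.043763 / 1.010466 = 18851 × 1.032952
F = 19,472

19,472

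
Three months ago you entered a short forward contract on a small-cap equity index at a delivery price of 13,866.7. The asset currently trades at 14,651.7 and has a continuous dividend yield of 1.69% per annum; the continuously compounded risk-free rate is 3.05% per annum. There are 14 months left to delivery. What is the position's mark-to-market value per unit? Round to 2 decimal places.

-983.69

Current fair forward for the remaining 14 months: F = S·e^((r − q)·T), (r − q) = 0.0305 − 0.0169 = 0.0136
F = 14651.7 · e^(0.0136 × 14/12) = 14651.7 × 1.01599321 = 14886.0277
Value of long forward = (F − K)·e^(−rT) = (14886.0277 − 13866.7) · e^(−0.0305·14/12)
= 1019.3277 × 0.96504231 = 983.69
Short position value = −(long value) = -983.69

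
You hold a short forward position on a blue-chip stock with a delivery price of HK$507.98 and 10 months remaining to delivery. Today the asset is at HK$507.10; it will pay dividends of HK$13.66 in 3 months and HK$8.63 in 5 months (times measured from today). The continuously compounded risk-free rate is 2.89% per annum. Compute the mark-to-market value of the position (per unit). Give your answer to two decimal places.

HK$10.88

PV(remaining dividends) I = 13.66·e^(−0.0289·3/12) + 8.63·e^(−0.0289·5/12) = 22.0884
Current forward F = (S − I)·e^(rT) = (507.10 − 22.0884)·e^(0.0289·10/12) = 485.0116 × 1.024376 = 496.8342
Value (long) = (F − K)·e^(−rT) = (496.8342 − 507.98) × 0.976204 = -10.8806
Short position value = −(long value) = HK$10.88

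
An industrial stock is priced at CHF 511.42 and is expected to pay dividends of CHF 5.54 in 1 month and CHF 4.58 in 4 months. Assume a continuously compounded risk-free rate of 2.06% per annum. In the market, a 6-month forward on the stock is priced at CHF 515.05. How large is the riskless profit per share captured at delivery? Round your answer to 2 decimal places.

PV(dividends) I = 5.54·e^(−0.0206·1/12) + 4.58·e^(−0.0206·4/12) = 10.0792
Fair forward F* = (S − I)·e^(rT) = (511.42 − 10.0792)·e^0.010300 = 501.3408 × 1.010353 = 506.5312
Market CHF 515.05 > fair 506.5312: forward overpriced → cash-and-carry (borrow at r, buy the stock and collect the dividends, short the forward).
Profit at T = |F_mkt − F*| = |515.05 − 506.5312| = CHF 8.52 per share

CHF 8.52 per share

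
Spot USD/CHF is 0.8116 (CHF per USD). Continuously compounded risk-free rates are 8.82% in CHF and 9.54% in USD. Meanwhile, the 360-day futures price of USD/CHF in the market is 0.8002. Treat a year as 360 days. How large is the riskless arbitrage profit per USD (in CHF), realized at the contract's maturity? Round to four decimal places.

Fair futures: F* = S·e^(carry·T), with carry = (r_CHF − r_USD) = 0.0882 − 0.0954 = -0.0072
F* = 0.8116 · e^(-0.0072 × 360/360) = 0.8116 · e^-0.007200 = 0.8116 × 0.992826 = 0.8058
Market 0.8002 < fair 0.8058: forward underpriced → reverse cash-and-carry (short spot, go long the forward).
At maturity, profit = |F_mkt − F*| = |0.8002 − 0.8058| = 0.0056 per USD (in CHF)

0.0056 per USD (in CHF)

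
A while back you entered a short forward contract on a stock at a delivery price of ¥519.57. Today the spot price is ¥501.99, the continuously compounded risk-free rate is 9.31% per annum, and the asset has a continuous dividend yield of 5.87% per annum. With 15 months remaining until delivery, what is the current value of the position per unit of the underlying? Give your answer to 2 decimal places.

Current fair forward for the remaining 15 months: F = S·e^((r − q)·T), (r − q) = 0.0931 − 0.0587 = 0.0344
F = 501.99 · e^(0.0344 × 15/12) = 501.99 × 1.043938 = 524.0464
Value of long forward = (F − K)·e^(−rT) = (524.0464 − 519.57) · e^(−0.0931·15/12)
= 4.4764 × 0.890141 = 3.98
Short position value = −(long value) = -¥3.98

-¥3.98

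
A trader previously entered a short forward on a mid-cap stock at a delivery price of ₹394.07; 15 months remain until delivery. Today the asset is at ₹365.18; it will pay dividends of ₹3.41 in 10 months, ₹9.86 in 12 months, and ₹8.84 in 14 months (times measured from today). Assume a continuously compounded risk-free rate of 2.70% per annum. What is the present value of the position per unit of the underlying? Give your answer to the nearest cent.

₹37.31

PV(remaining dividends) I = 3.41·e^(−0.0270·10/12) + 9.86·e^(−0.0270·12/12) + 8.84·e^(−0.0270·14/12) = 21.4974
Current forward F = (S − I)·e^(rT) = (365.18 − 21.4974)·e^(0.0270·15/12) = 343.6826 × 1.034326 = 355.4798
Value (long) = (F − K)·e^(−rT) = (355.4798 − 394.07) × 0.966813 = -37.3095
Short position value = −(long value) = ₹37.31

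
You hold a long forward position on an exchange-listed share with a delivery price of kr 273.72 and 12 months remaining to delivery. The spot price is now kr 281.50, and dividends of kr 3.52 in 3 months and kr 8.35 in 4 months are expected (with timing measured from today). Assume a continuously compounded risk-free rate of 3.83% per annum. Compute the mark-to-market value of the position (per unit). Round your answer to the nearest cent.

kr 6.33

PV(remaining dividends) I = 3.52·e^(−0.0383·3/12) + 8.35·e^(−0.0383·4/12) = 11.7305
Current forward F = (S − I)·e^(rT) = (281.50 − 11.7305)·e^(0.0383·12/12) = 269.7695 × 1.039043 = 280.3021
Value (long) = (F − K)·e^(−rT) = (280.3021 − 273.72) × 0.962424 = 6.3348
Value = kr 6.33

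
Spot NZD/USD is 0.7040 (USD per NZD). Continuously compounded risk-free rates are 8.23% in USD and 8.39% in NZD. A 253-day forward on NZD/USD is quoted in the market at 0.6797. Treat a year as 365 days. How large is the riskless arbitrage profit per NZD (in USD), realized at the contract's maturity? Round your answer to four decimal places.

Fair forward: F* = S·e^(carry·T), with carry = (r_USD − r_NZD) = 0.0823 − 0.0839 = -0.0016
F* = 0.7040 · e^(-0.0016 × 253/365) = 0.7040 · e^-0.001109 = 0.7040 × 0.998892 = 0.7032
Market 0.6797 < fair 0.7032: forward underpriced → reverse cash-and-carry (short spot, go long the forward).
At maturity, profit = |F_mkt − F*| = |0.6797 − 0.7032| = 0.0235 per NZD (in USD)

0.0235 per NZD (in USD)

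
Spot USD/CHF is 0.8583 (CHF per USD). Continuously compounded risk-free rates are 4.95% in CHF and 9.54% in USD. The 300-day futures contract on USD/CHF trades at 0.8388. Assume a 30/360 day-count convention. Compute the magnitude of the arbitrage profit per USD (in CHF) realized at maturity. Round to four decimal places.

Fair futures: F* = S·e^(carry·T), with carry = (r_CHF − r_USD) = 0.0495 − 0.0954 = -0.0459
F* = 0.8583 · e^(-0.0459 × 300/360) = 0.8583 · e^-0.038250 = 0.8583 × 0.962472 = 0.8261
Market 0.8388 > fair 0.8261: forward overpriced → cash-and-carry (buy spot, short the forward).
At maturity, profit = |F_mkt − F*| = |0.8388 − 0.8261| = 0.0127 per USD (in CHF)

0.0127 per USD (in CHF)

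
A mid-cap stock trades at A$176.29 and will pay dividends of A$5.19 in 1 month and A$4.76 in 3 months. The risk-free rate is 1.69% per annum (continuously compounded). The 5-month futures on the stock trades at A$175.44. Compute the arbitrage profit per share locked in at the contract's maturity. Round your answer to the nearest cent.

A$7.90 per share

PV(dividends) I = 5.19·e^(−0.0169·1/12) + 4.76·e^(−0.0169·3/12) = 9.9226
Fair futures F* = (S − I)·e^(rT) = (176.29 − 9.9226)·e^0.007042 = 166.3674 × 1.007067 = 167.5431
Market A$175.44 > fair 167.5431: forward overpriced → cash-and-carry (borrow at r, buy the stock and collect the dividends, short the forward).
Profit at T = |F_mkt − F*| = |175.44 − 167.5431| = A$7.90 per share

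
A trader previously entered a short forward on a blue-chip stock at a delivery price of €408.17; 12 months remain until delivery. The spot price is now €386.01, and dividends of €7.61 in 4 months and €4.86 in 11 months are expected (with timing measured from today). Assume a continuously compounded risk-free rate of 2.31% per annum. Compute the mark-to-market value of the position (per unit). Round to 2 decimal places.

€25.15

PV(remaining dividends) I = 7.61·e^(−0.0231·4/12) + 4.86·e^(−0.0231·11/12) = 12.3098
Current forward F = (S − I)·e^(rT) = (386.01 − 12.3098)·e^(0.0231·12/12) = 373.7002 × 1.023369 = 382.4332
Value (long) = (F − K)·e^(−rT) = (382.4332 − 408.17) × 0.977165 = -25.1491
Short position value = −(long value) = €25.15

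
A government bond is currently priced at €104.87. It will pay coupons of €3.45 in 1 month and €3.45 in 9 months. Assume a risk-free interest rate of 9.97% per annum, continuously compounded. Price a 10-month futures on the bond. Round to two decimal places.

PV(coupons) I = 3.45·e^(−0.0997·1/12) + 3.45·e^(−0.0997·9/12)
I = 3.4215 + 3.2014 = 6.6229
F = (S − I)·e^(rT) = (104.87 − 6.6229) · e^(0.0997·10/12)
= 98.2471 · e^0.083083 = 98.2471 × 1.086632 = €106.76

€106.76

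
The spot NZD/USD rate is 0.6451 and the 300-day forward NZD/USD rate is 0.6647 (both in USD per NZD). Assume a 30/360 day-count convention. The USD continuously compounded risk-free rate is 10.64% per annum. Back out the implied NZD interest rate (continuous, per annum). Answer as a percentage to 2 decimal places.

F = S·e^((r_USD − r_NZD)T) ⇒ r_NZD = r_USD − ln(F/S)/T
ln(0.6647/0.6451) = 0.029930; /(300/360) = 0.035916
r_NZD = 0.1064 − 0.035916 = 0.070484
r_NZD = 7.05%

7.05%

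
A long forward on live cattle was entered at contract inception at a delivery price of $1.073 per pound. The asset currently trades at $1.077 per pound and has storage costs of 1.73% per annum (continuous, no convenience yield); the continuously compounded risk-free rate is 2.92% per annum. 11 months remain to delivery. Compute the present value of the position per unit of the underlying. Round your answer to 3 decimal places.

Current fair forward for the remaining 11 months: F = S·e^((r + u)·T), (r + u) = 0.0292 + 0.0173 = 0.0465
F = 1.077 · e^(0.0465 × 11/12) = 1.077 × 1.043546 = 1.1239
Value of long forward = (F − K)·e^(−rT) = (1.1239 − 1.073) · e^(−0.0292·11/12)
= 0.0509 × 0.973588 = 0.050

$0.050 per pound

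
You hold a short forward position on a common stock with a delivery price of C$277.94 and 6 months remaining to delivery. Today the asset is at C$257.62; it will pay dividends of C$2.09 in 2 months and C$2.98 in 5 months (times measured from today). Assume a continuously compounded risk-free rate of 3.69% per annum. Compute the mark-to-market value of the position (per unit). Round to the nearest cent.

PV(remaining dividends) I = 2.09·e^(−0.0369·2/12) + 2.98·e^(−0.0369·5/12) = 5.0117
Current forward F = (S − I)·e^(rT) = (257.62 − 5.0117)·e^(0.0369·6/12) = 252.6083 × 1.018621 = 257.3121
Value (long) = (F − K)·e^(−rT) = (257.3121 − 277.94) × 0.981719 = -20.2508
Short position value = −(long value) = C$20.25

C$20.25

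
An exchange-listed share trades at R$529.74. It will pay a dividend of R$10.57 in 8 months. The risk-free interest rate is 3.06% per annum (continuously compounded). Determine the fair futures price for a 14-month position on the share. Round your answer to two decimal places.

R$538.26

PV(dividends) I = 10.57·e^(−0.0306·8/12)
I = 10.3566
F = (S − I)·e^(rT) = (529.74 − 10.3566) · e^(0.0306·14/12)
= 519.3834 · e^0.035700 = 519.3834 × 1.036345 = R$538.26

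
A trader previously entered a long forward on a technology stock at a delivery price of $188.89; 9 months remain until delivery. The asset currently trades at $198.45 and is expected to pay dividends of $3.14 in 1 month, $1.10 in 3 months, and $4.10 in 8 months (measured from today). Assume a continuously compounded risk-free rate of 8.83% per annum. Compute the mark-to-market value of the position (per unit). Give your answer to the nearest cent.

PV(remaining dividends) I = 3.14·e^(−0.0883·1/12) + 1.10·e^(−0.0883·3/12) + 4.10·e^(−0.0883·8/12) = 8.0586
Current forward F = (S − I)·e^(rT) = (198.45 − 8.0586)·e^(0.0883·9/12) = 190.3914 × 1.068467 = 203.4269
Value (long) = (F − K)·e^(−rT) = (203.4269 − 188.89) × 0.935920 = 13.6054
Value = $13.61

$13.61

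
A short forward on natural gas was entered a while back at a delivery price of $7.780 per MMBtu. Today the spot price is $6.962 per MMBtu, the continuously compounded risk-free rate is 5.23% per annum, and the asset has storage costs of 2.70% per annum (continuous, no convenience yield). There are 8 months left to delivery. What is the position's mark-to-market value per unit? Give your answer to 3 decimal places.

$0.425 per MMBtu

Current fair forward for the remaining 8 months: F = S·e^((r + u)·T), (r + u) = 0.0523 + 0.0270 = 0.0793
F = 6.962 · e^(0.0793 × 8/12) = 6.962 × 1.054289 = 7.3400
Value of long forward = (F − K)·e^(−rT) = (7.3400 − 7.780) · e^(−0.0523·8/12)
= -0.4400 × 0.965734 = -0.425
Short position value = −(long value) = $0.425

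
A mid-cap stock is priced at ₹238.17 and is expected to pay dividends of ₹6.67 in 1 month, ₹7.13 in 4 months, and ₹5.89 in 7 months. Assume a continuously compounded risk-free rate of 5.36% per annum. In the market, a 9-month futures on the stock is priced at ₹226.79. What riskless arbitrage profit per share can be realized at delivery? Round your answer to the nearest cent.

₹1.00 per share

PV(dividends) I = 6.67·e^(−0.0536·1/12) + 7.13·e^(−0.0536·4/12) + 5.89·e^(−0.0536·7/12) = 19.3527
Fair futures F* = (S − I)·e^(rT) = (238.17 − 19.3527)·e^0.040200 = 218.8173 × 1.041019 = 227.7930
Market ₹226.79 < fair 227.7930: forward underpriced → reverse cash-and-carry (short the stock, invest proceeds at r, pay the dividends, go long the forward).
Profit at T = |F_mkt − F*| = |226.79 − 227.7930| = ₹1.00 per share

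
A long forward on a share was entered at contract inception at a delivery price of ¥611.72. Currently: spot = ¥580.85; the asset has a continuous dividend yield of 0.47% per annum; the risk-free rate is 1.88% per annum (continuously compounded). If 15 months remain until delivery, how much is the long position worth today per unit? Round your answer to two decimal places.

-¥20.06

Current fair forward for the remaining 15 months: F = S·e^((r − q)·T), (r − q) = 0.0188 − 0.0047 = 0.0141
F = 580.85 · e^(0.0141 × 15/12) = 580.85 × 1.017781 = 591.1781
Value of long forward = (F − K)·e^(−rT) = (591.1781 − 611.72) · e^(−0.0188·15/12)
= -20.5419 × 0.976774 = -20.06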